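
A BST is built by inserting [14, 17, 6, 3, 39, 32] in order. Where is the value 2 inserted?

Starting tree (level order): [14, 6, 17, 3, None, None, 39, None, None, 32]
Insertion path: 14 -> 6 -> 3
Result: insert 2 as left child of 3
Final tree (level order): [14, 6, 17, 3, None, None, 39, 2, None, 32]


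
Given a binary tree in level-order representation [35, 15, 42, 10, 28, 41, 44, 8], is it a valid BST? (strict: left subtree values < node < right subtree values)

Level-order array: [35, 15, 42, 10, 28, 41, 44, 8]
Validate using subtree bounds (lo, hi): at each node, require lo < value < hi,
then recurse left with hi=value and right with lo=value.
Preorder trace (stopping at first violation):
  at node 35 with bounds (-inf, +inf): OK
  at node 15 with bounds (-inf, 35): OK
  at node 10 with bounds (-inf, 15): OK
  at node 8 with bounds (-inf, 10): OK
  at node 28 with bounds (15, 35): OK
  at node 42 with bounds (35, +inf): OK
  at node 41 with bounds (35, 42): OK
  at node 44 with bounds (42, +inf): OK
No violation found at any node.
Result: Valid BST


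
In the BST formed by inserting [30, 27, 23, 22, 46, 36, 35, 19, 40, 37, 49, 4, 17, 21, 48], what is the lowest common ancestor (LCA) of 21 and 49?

Tree insertion order: [30, 27, 23, 22, 46, 36, 35, 19, 40, 37, 49, 4, 17, 21, 48]
Tree (level-order array): [30, 27, 46, 23, None, 36, 49, 22, None, 35, 40, 48, None, 19, None, None, None, 37, None, None, None, 4, 21, None, None, None, 17]
In a BST, the LCA of p=21, q=49 is the first node v on the
root-to-leaf path with p <= v <= q (go left if both < v, right if both > v).
Walk from root:
  at 30: 21 <= 30 <= 49, this is the LCA
LCA = 30


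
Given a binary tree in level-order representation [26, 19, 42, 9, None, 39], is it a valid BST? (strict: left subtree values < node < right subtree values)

Level-order array: [26, 19, 42, 9, None, 39]
Validate using subtree bounds (lo, hi): at each node, require lo < value < hi,
then recurse left with hi=value and right with lo=value.
Preorder trace (stopping at first violation):
  at node 26 with bounds (-inf, +inf): OK
  at node 19 with bounds (-inf, 26): OK
  at node 9 with bounds (-inf, 19): OK
  at node 42 with bounds (26, +inf): OK
  at node 39 with bounds (26, 42): OK
No violation found at any node.
Result: Valid BST


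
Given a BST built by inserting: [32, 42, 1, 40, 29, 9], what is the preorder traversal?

Tree insertion order: [32, 42, 1, 40, 29, 9]
Tree (level-order array): [32, 1, 42, None, 29, 40, None, 9]
Preorder traversal: [32, 1, 29, 9, 42, 40]


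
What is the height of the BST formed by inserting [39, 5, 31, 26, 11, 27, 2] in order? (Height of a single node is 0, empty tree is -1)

Insertion order: [39, 5, 31, 26, 11, 27, 2]
Tree (level-order array): [39, 5, None, 2, 31, None, None, 26, None, 11, 27]
Compute height bottom-up (empty subtree = -1):
  height(2) = 1 + max(-1, -1) = 0
  height(11) = 1 + max(-1, -1) = 0
  height(27) = 1 + max(-1, -1) = 0
  height(26) = 1 + max(0, 0) = 1
  height(31) = 1 + max(1, -1) = 2
  height(5) = 1 + max(0, 2) = 3
  height(39) = 1 + max(3, -1) = 4
Height = 4


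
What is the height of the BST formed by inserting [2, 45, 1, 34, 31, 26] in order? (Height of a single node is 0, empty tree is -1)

Insertion order: [2, 45, 1, 34, 31, 26]
Tree (level-order array): [2, 1, 45, None, None, 34, None, 31, None, 26]
Compute height bottom-up (empty subtree = -1):
  height(1) = 1 + max(-1, -1) = 0
  height(26) = 1 + max(-1, -1) = 0
  height(31) = 1 + max(0, -1) = 1
  height(34) = 1 + max(1, -1) = 2
  height(45) = 1 + max(2, -1) = 3
  height(2) = 1 + max(0, 3) = 4
Height = 4


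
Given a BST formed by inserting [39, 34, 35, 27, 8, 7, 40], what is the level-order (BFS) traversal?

Tree insertion order: [39, 34, 35, 27, 8, 7, 40]
Tree (level-order array): [39, 34, 40, 27, 35, None, None, 8, None, None, None, 7]
BFS from the root, enqueuing left then right child of each popped node:
  queue [39] -> pop 39, enqueue [34, 40], visited so far: [39]
  queue [34, 40] -> pop 34, enqueue [27, 35], visited so far: [39, 34]
  queue [40, 27, 35] -> pop 40, enqueue [none], visited so far: [39, 34, 40]
  queue [27, 35] -> pop 27, enqueue [8], visited so far: [39, 34, 40, 27]
  queue [35, 8] -> pop 35, enqueue [none], visited so far: [39, 34, 40, 27, 35]
  queue [8] -> pop 8, enqueue [7], visited so far: [39, 34, 40, 27, 35, 8]
  queue [7] -> pop 7, enqueue [none], visited so far: [39, 34, 40, 27, 35, 8, 7]
Result: [39, 34, 40, 27, 35, 8, 7]


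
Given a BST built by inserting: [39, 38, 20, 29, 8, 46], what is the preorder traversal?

Tree insertion order: [39, 38, 20, 29, 8, 46]
Tree (level-order array): [39, 38, 46, 20, None, None, None, 8, 29]
Preorder traversal: [39, 38, 20, 8, 29, 46]


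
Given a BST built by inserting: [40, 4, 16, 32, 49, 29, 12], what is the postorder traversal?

Tree insertion order: [40, 4, 16, 32, 49, 29, 12]
Tree (level-order array): [40, 4, 49, None, 16, None, None, 12, 32, None, None, 29]
Postorder traversal: [12, 29, 32, 16, 4, 49, 40]


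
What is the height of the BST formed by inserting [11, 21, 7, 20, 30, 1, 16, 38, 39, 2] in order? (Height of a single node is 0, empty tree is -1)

Insertion order: [11, 21, 7, 20, 30, 1, 16, 38, 39, 2]
Tree (level-order array): [11, 7, 21, 1, None, 20, 30, None, 2, 16, None, None, 38, None, None, None, None, None, 39]
Compute height bottom-up (empty subtree = -1):
  height(2) = 1 + max(-1, -1) = 0
  height(1) = 1 + max(-1, 0) = 1
  height(7) = 1 + max(1, -1) = 2
  height(16) = 1 + max(-1, -1) = 0
  height(20) = 1 + max(0, -1) = 1
  height(39) = 1 + max(-1, -1) = 0
  height(38) = 1 + max(-1, 0) = 1
  height(30) = 1 + max(-1, 1) = 2
  height(21) = 1 + max(1, 2) = 3
  height(11) = 1 + max(2, 3) = 4
Height = 4


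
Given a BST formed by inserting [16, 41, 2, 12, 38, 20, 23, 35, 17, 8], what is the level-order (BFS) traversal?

Tree insertion order: [16, 41, 2, 12, 38, 20, 23, 35, 17, 8]
Tree (level-order array): [16, 2, 41, None, 12, 38, None, 8, None, 20, None, None, None, 17, 23, None, None, None, 35]
BFS from the root, enqueuing left then right child of each popped node:
  queue [16] -> pop 16, enqueue [2, 41], visited so far: [16]
  queue [2, 41] -> pop 2, enqueue [12], visited so far: [16, 2]
  queue [41, 12] -> pop 41, enqueue [38], visited so far: [16, 2, 41]
  queue [12, 38] -> pop 12, enqueue [8], visited so far: [16, 2, 41, 12]
  queue [38, 8] -> pop 38, enqueue [20], visited so far: [16, 2, 41, 12, 38]
  queue [8, 20] -> pop 8, enqueue [none], visited so far: [16, 2, 41, 12, 38, 8]
  queue [20] -> pop 20, enqueue [17, 23], visited so far: [16, 2, 41, 12, 38, 8, 20]
  queue [17, 23] -> pop 17, enqueue [none], visited so far: [16, 2, 41, 12, 38, 8, 20, 17]
  queue [23] -> pop 23, enqueue [35], visited so far: [16, 2, 41, 12, 38, 8, 20, 17, 23]
  queue [35] -> pop 35, enqueue [none], visited so far: [16, 2, 41, 12, 38, 8, 20, 17, 23, 35]
Result: [16, 2, 41, 12, 38, 8, 20, 17, 23, 35]


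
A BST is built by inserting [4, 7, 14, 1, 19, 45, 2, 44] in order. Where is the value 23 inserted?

Starting tree (level order): [4, 1, 7, None, 2, None, 14, None, None, None, 19, None, 45, 44]
Insertion path: 4 -> 7 -> 14 -> 19 -> 45 -> 44
Result: insert 23 as left child of 44
Final tree (level order): [4, 1, 7, None, 2, None, 14, None, None, None, 19, None, 45, 44, None, 23]


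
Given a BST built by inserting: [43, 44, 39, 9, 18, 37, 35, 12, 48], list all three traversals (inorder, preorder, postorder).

Tree insertion order: [43, 44, 39, 9, 18, 37, 35, 12, 48]
Tree (level-order array): [43, 39, 44, 9, None, None, 48, None, 18, None, None, 12, 37, None, None, 35]
Inorder (L, root, R): [9, 12, 18, 35, 37, 39, 43, 44, 48]
Preorder (root, L, R): [43, 39, 9, 18, 12, 37, 35, 44, 48]
Postorder (L, R, root): [12, 35, 37, 18, 9, 39, 48, 44, 43]


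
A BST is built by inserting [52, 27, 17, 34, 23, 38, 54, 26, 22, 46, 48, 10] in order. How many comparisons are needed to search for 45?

Search path for 45: 52 -> 27 -> 34 -> 38 -> 46
Found: False
Comparisons: 5


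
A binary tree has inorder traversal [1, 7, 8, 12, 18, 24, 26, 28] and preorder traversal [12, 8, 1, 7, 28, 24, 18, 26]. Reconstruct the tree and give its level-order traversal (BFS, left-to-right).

Inorder:  [1, 7, 8, 12, 18, 24, 26, 28]
Preorder: [12, 8, 1, 7, 28, 24, 18, 26]
Algorithm: preorder visits root first, so consume preorder in order;
for each root, split the current inorder slice at that value into
left-subtree inorder and right-subtree inorder, then recurse.
Recursive splits:
  root=12; inorder splits into left=[1, 7, 8], right=[18, 24, 26, 28]
  root=8; inorder splits into left=[1, 7], right=[]
  root=1; inorder splits into left=[], right=[7]
  root=7; inorder splits into left=[], right=[]
  root=28; inorder splits into left=[18, 24, 26], right=[]
  root=24; inorder splits into left=[18], right=[26]
  root=18; inorder splits into left=[], right=[]
  root=26; inorder splits into left=[], right=[]
Reconstructed level-order: [12, 8, 28, 1, 24, 7, 18, 26]


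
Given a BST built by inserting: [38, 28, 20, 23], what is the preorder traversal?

Tree insertion order: [38, 28, 20, 23]
Tree (level-order array): [38, 28, None, 20, None, None, 23]
Preorder traversal: [38, 28, 20, 23]


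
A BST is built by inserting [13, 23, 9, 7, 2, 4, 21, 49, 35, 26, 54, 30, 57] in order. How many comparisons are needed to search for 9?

Search path for 9: 13 -> 9
Found: True
Comparisons: 2


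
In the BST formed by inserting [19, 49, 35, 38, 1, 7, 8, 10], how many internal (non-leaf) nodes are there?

Tree built from: [19, 49, 35, 38, 1, 7, 8, 10]
Tree (level-order array): [19, 1, 49, None, 7, 35, None, None, 8, None, 38, None, 10]
Rule: An internal node has at least one child.
Per-node child counts:
  node 19: 2 child(ren)
  node 1: 1 child(ren)
  node 7: 1 child(ren)
  node 8: 1 child(ren)
  node 10: 0 child(ren)
  node 49: 1 child(ren)
  node 35: 1 child(ren)
  node 38: 0 child(ren)
Matching nodes: [19, 1, 7, 8, 49, 35]
Count of internal (non-leaf) nodes: 6


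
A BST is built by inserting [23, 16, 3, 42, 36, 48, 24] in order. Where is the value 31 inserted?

Starting tree (level order): [23, 16, 42, 3, None, 36, 48, None, None, 24]
Insertion path: 23 -> 42 -> 36 -> 24
Result: insert 31 as right child of 24
Final tree (level order): [23, 16, 42, 3, None, 36, 48, None, None, 24, None, None, None, None, 31]


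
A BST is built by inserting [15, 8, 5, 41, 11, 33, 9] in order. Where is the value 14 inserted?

Starting tree (level order): [15, 8, 41, 5, 11, 33, None, None, None, 9]
Insertion path: 15 -> 8 -> 11
Result: insert 14 as right child of 11
Final tree (level order): [15, 8, 41, 5, 11, 33, None, None, None, 9, 14]


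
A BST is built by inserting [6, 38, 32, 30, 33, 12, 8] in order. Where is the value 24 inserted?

Starting tree (level order): [6, None, 38, 32, None, 30, 33, 12, None, None, None, 8]
Insertion path: 6 -> 38 -> 32 -> 30 -> 12
Result: insert 24 as right child of 12
Final tree (level order): [6, None, 38, 32, None, 30, 33, 12, None, None, None, 8, 24]


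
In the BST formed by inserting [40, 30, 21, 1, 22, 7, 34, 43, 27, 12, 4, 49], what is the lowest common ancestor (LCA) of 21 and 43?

Tree insertion order: [40, 30, 21, 1, 22, 7, 34, 43, 27, 12, 4, 49]
Tree (level-order array): [40, 30, 43, 21, 34, None, 49, 1, 22, None, None, None, None, None, 7, None, 27, 4, 12]
In a BST, the LCA of p=21, q=43 is the first node v on the
root-to-leaf path with p <= v <= q (go left if both < v, right if both > v).
Walk from root:
  at 40: 21 <= 40 <= 43, this is the LCA
LCA = 40


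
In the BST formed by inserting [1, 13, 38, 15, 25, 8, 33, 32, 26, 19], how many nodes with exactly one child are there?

Tree built from: [1, 13, 38, 15, 25, 8, 33, 32, 26, 19]
Tree (level-order array): [1, None, 13, 8, 38, None, None, 15, None, None, 25, 19, 33, None, None, 32, None, 26]
Rule: These are nodes with exactly 1 non-null child.
Per-node child counts:
  node 1: 1 child(ren)
  node 13: 2 child(ren)
  node 8: 0 child(ren)
  node 38: 1 child(ren)
  node 15: 1 child(ren)
  node 25: 2 child(ren)
  node 19: 0 child(ren)
  node 33: 1 child(ren)
  node 32: 1 child(ren)
  node 26: 0 child(ren)
Matching nodes: [1, 38, 15, 33, 32]
Count of nodes with exactly one child: 5


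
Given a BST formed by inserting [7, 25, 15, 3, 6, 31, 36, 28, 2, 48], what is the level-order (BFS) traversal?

Tree insertion order: [7, 25, 15, 3, 6, 31, 36, 28, 2, 48]
Tree (level-order array): [7, 3, 25, 2, 6, 15, 31, None, None, None, None, None, None, 28, 36, None, None, None, 48]
BFS from the root, enqueuing left then right child of each popped node:
  queue [7] -> pop 7, enqueue [3, 25], visited so far: [7]
  queue [3, 25] -> pop 3, enqueue [2, 6], visited so far: [7, 3]
  queue [25, 2, 6] -> pop 25, enqueue [15, 31], visited so far: [7, 3, 25]
  queue [2, 6, 15, 31] -> pop 2, enqueue [none], visited so far: [7, 3, 25, 2]
  queue [6, 15, 31] -> pop 6, enqueue [none], visited so far: [7, 3, 25, 2, 6]
  queue [15, 31] -> pop 15, enqueue [none], visited so far: [7, 3, 25, 2, 6, 15]
  queue [31] -> pop 31, enqueue [28, 36], visited so far: [7, 3, 25, 2, 6, 15, 31]
  queue [28, 36] -> pop 28, enqueue [none], visited so far: [7, 3, 25, 2, 6, 15, 31, 28]
  queue [36] -> pop 36, enqueue [48], visited so far: [7, 3, 25, 2, 6, 15, 31, 28, 36]
  queue [48] -> pop 48, enqueue [none], visited so far: [7, 3, 25, 2, 6, 15, 31, 28, 36, 48]
Result: [7, 3, 25, 2, 6, 15, 31, 28, 36, 48]


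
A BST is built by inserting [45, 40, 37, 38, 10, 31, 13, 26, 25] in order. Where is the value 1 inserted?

Starting tree (level order): [45, 40, None, 37, None, 10, 38, None, 31, None, None, 13, None, None, 26, 25]
Insertion path: 45 -> 40 -> 37 -> 10
Result: insert 1 as left child of 10
Final tree (level order): [45, 40, None, 37, None, 10, 38, 1, 31, None, None, None, None, 13, None, None, 26, 25]


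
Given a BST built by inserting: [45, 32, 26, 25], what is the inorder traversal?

Tree insertion order: [45, 32, 26, 25]
Tree (level-order array): [45, 32, None, 26, None, 25]
Inorder traversal: [25, 26, 32, 45]


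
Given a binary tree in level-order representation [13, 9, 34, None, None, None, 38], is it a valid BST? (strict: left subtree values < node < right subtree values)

Level-order array: [13, 9, 34, None, None, None, 38]
Validate using subtree bounds (lo, hi): at each node, require lo < value < hi,
then recurse left with hi=value and right with lo=value.
Preorder trace (stopping at first violation):
  at node 13 with bounds (-inf, +inf): OK
  at node 9 with bounds (-inf, 13): OK
  at node 34 with bounds (13, +inf): OK
  at node 38 with bounds (34, +inf): OK
No violation found at any node.
Result: Valid BST


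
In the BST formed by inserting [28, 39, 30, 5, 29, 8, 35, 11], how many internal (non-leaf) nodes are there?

Tree built from: [28, 39, 30, 5, 29, 8, 35, 11]
Tree (level-order array): [28, 5, 39, None, 8, 30, None, None, 11, 29, 35]
Rule: An internal node has at least one child.
Per-node child counts:
  node 28: 2 child(ren)
  node 5: 1 child(ren)
  node 8: 1 child(ren)
  node 11: 0 child(ren)
  node 39: 1 child(ren)
  node 30: 2 child(ren)
  node 29: 0 child(ren)
  node 35: 0 child(ren)
Matching nodes: [28, 5, 8, 39, 30]
Count of internal (non-leaf) nodes: 5


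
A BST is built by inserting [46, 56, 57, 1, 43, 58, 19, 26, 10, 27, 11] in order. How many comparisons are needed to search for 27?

Search path for 27: 46 -> 1 -> 43 -> 19 -> 26 -> 27
Found: True
Comparisons: 6


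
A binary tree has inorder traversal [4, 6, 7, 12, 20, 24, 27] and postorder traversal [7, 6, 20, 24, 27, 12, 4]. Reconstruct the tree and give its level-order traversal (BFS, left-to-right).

Inorder:   [4, 6, 7, 12, 20, 24, 27]
Postorder: [7, 6, 20, 24, 27, 12, 4]
Algorithm: postorder visits root last, so walk postorder right-to-left;
each value is the root of the current inorder slice — split it at that
value, recurse on the right subtree first, then the left.
Recursive splits:
  root=4; inorder splits into left=[], right=[6, 7, 12, 20, 24, 27]
  root=12; inorder splits into left=[6, 7], right=[20, 24, 27]
  root=27; inorder splits into left=[20, 24], right=[]
  root=24; inorder splits into left=[20], right=[]
  root=20; inorder splits into left=[], right=[]
  root=6; inorder splits into left=[], right=[7]
  root=7; inorder splits into left=[], right=[]
Reconstructed level-order: [4, 12, 6, 27, 7, 24, 20]


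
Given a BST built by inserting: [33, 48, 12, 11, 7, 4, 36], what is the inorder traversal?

Tree insertion order: [33, 48, 12, 11, 7, 4, 36]
Tree (level-order array): [33, 12, 48, 11, None, 36, None, 7, None, None, None, 4]
Inorder traversal: [4, 7, 11, 12, 33, 36, 48]


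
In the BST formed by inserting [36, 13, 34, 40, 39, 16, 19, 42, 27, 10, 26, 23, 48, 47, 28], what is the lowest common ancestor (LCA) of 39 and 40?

Tree insertion order: [36, 13, 34, 40, 39, 16, 19, 42, 27, 10, 26, 23, 48, 47, 28]
Tree (level-order array): [36, 13, 40, 10, 34, 39, 42, None, None, 16, None, None, None, None, 48, None, 19, 47, None, None, 27, None, None, 26, 28, 23]
In a BST, the LCA of p=39, q=40 is the first node v on the
root-to-leaf path with p <= v <= q (go left if both < v, right if both > v).
Walk from root:
  at 36: both 39 and 40 > 36, go right
  at 40: 39 <= 40 <= 40, this is the LCA
LCA = 40


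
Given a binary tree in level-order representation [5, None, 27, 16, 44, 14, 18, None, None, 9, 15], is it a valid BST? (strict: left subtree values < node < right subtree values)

Level-order array: [5, None, 27, 16, 44, 14, 18, None, None, 9, 15]
Validate using subtree bounds (lo, hi): at each node, require lo < value < hi,
then recurse left with hi=value and right with lo=value.
Preorder trace (stopping at first violation):
  at node 5 with bounds (-inf, +inf): OK
  at node 27 with bounds (5, +inf): OK
  at node 16 with bounds (5, 27): OK
  at node 14 with bounds (5, 16): OK
  at node 9 with bounds (5, 14): OK
  at node 15 with bounds (14, 16): OK
  at node 18 with bounds (16, 27): OK
  at node 44 with bounds (27, +inf): OK
No violation found at any node.
Result: Valid BST


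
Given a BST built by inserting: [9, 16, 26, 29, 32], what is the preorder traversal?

Tree insertion order: [9, 16, 26, 29, 32]
Tree (level-order array): [9, None, 16, None, 26, None, 29, None, 32]
Preorder traversal: [9, 16, 26, 29, 32]


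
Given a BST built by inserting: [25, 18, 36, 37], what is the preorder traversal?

Tree insertion order: [25, 18, 36, 37]
Tree (level-order array): [25, 18, 36, None, None, None, 37]
Preorder traversal: [25, 18, 36, 37]


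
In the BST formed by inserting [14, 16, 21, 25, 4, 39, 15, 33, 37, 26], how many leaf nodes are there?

Tree built from: [14, 16, 21, 25, 4, 39, 15, 33, 37, 26]
Tree (level-order array): [14, 4, 16, None, None, 15, 21, None, None, None, 25, None, 39, 33, None, 26, 37]
Rule: A leaf has 0 children.
Per-node child counts:
  node 14: 2 child(ren)
  node 4: 0 child(ren)
  node 16: 2 child(ren)
  node 15: 0 child(ren)
  node 21: 1 child(ren)
  node 25: 1 child(ren)
  node 39: 1 child(ren)
  node 33: 2 child(ren)
  node 26: 0 child(ren)
  node 37: 0 child(ren)
Matching nodes: [4, 15, 26, 37]
Count of leaf nodes: 4


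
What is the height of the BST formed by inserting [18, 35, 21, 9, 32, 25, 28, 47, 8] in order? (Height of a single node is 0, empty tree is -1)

Insertion order: [18, 35, 21, 9, 32, 25, 28, 47, 8]
Tree (level-order array): [18, 9, 35, 8, None, 21, 47, None, None, None, 32, None, None, 25, None, None, 28]
Compute height bottom-up (empty subtree = -1):
  height(8) = 1 + max(-1, -1) = 0
  height(9) = 1 + max(0, -1) = 1
  height(28) = 1 + max(-1, -1) = 0
  height(25) = 1 + max(-1, 0) = 1
  height(32) = 1 + max(1, -1) = 2
  height(21) = 1 + max(-1, 2) = 3
  height(47) = 1 + max(-1, -1) = 0
  height(35) = 1 + max(3, 0) = 4
  height(18) = 1 + max(1, 4) = 5
Height = 5


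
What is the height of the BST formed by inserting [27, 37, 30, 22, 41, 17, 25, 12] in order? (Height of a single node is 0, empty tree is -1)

Insertion order: [27, 37, 30, 22, 41, 17, 25, 12]
Tree (level-order array): [27, 22, 37, 17, 25, 30, 41, 12]
Compute height bottom-up (empty subtree = -1):
  height(12) = 1 + max(-1, -1) = 0
  height(17) = 1 + max(0, -1) = 1
  height(25) = 1 + max(-1, -1) = 0
  height(22) = 1 + max(1, 0) = 2
  height(30) = 1 + max(-1, -1) = 0
  height(41) = 1 + max(-1, -1) = 0
  height(37) = 1 + max(0, 0) = 1
  height(27) = 1 + max(2, 1) = 3
Height = 3


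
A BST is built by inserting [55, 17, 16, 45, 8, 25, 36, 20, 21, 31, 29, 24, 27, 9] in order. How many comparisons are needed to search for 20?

Search path for 20: 55 -> 17 -> 45 -> 25 -> 20
Found: True
Comparisons: 5


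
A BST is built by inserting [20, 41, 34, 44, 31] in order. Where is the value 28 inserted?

Starting tree (level order): [20, None, 41, 34, 44, 31]
Insertion path: 20 -> 41 -> 34 -> 31
Result: insert 28 as left child of 31
Final tree (level order): [20, None, 41, 34, 44, 31, None, None, None, 28]


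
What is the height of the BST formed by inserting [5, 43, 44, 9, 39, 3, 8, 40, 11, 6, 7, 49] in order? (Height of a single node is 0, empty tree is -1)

Insertion order: [5, 43, 44, 9, 39, 3, 8, 40, 11, 6, 7, 49]
Tree (level-order array): [5, 3, 43, None, None, 9, 44, 8, 39, None, 49, 6, None, 11, 40, None, None, None, 7]
Compute height bottom-up (empty subtree = -1):
  height(3) = 1 + max(-1, -1) = 0
  height(7) = 1 + max(-1, -1) = 0
  height(6) = 1 + max(-1, 0) = 1
  height(8) = 1 + max(1, -1) = 2
  height(11) = 1 + max(-1, -1) = 0
  height(40) = 1 + max(-1, -1) = 0
  height(39) = 1 + max(0, 0) = 1
  height(9) = 1 + max(2, 1) = 3
  height(49) = 1 + max(-1, -1) = 0
  height(44) = 1 + max(-1, 0) = 1
  height(43) = 1 + max(3, 1) = 4
  height(5) = 1 + max(0, 4) = 5
Height = 5


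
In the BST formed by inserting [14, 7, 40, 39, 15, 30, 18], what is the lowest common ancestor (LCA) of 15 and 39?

Tree insertion order: [14, 7, 40, 39, 15, 30, 18]
Tree (level-order array): [14, 7, 40, None, None, 39, None, 15, None, None, 30, 18]
In a BST, the LCA of p=15, q=39 is the first node v on the
root-to-leaf path with p <= v <= q (go left if both < v, right if both > v).
Walk from root:
  at 14: both 15 and 39 > 14, go right
  at 40: both 15 and 39 < 40, go left
  at 39: 15 <= 39 <= 39, this is the LCA
LCA = 39


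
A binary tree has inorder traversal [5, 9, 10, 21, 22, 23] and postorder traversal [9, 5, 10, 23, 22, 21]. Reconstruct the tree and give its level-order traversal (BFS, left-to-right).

Inorder:   [5, 9, 10, 21, 22, 23]
Postorder: [9, 5, 10, 23, 22, 21]
Algorithm: postorder visits root last, so walk postorder right-to-left;
each value is the root of the current inorder slice — split it at that
value, recurse on the right subtree first, then the left.
Recursive splits:
  root=21; inorder splits into left=[5, 9, 10], right=[22, 23]
  root=22; inorder splits into left=[], right=[23]
  root=23; inorder splits into left=[], right=[]
  root=10; inorder splits into left=[5, 9], right=[]
  root=5; inorder splits into left=[], right=[9]
  root=9; inorder splits into left=[], right=[]
Reconstructed level-order: [21, 10, 22, 5, 23, 9]


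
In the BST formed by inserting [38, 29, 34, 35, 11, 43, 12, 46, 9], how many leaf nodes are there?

Tree built from: [38, 29, 34, 35, 11, 43, 12, 46, 9]
Tree (level-order array): [38, 29, 43, 11, 34, None, 46, 9, 12, None, 35]
Rule: A leaf has 0 children.
Per-node child counts:
  node 38: 2 child(ren)
  node 29: 2 child(ren)
  node 11: 2 child(ren)
  node 9: 0 child(ren)
  node 12: 0 child(ren)
  node 34: 1 child(ren)
  node 35: 0 child(ren)
  node 43: 1 child(ren)
  node 46: 0 child(ren)
Matching nodes: [9, 12, 35, 46]
Count of leaf nodes: 4


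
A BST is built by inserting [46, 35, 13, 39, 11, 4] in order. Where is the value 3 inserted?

Starting tree (level order): [46, 35, None, 13, 39, 11, None, None, None, 4]
Insertion path: 46 -> 35 -> 13 -> 11 -> 4
Result: insert 3 as left child of 4
Final tree (level order): [46, 35, None, 13, 39, 11, None, None, None, 4, None, 3]


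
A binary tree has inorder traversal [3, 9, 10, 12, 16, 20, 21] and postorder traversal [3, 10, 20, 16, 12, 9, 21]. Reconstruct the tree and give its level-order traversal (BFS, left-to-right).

Inorder:   [3, 9, 10, 12, 16, 20, 21]
Postorder: [3, 10, 20, 16, 12, 9, 21]
Algorithm: postorder visits root last, so walk postorder right-to-left;
each value is the root of the current inorder slice — split it at that
value, recurse on the right subtree first, then the left.
Recursive splits:
  root=21; inorder splits into left=[3, 9, 10, 12, 16, 20], right=[]
  root=9; inorder splits into left=[3], right=[10, 12, 16, 20]
  root=12; inorder splits into left=[10], right=[16, 20]
  root=16; inorder splits into left=[], right=[20]
  root=20; inorder splits into left=[], right=[]
  root=10; inorder splits into left=[], right=[]
  root=3; inorder splits into left=[], right=[]
Reconstructed level-order: [21, 9, 3, 12, 10, 16, 20]


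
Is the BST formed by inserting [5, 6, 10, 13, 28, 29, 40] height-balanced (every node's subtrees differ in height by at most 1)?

Tree (level-order array): [5, None, 6, None, 10, None, 13, None, 28, None, 29, None, 40]
Definition: a tree is height-balanced if, at every node, |h(left) - h(right)| <= 1 (empty subtree has height -1).
Bottom-up per-node check:
  node 40: h_left=-1, h_right=-1, diff=0 [OK], height=0
  node 29: h_left=-1, h_right=0, diff=1 [OK], height=1
  node 28: h_left=-1, h_right=1, diff=2 [FAIL (|-1-1|=2 > 1)], height=2
  node 13: h_left=-1, h_right=2, diff=3 [FAIL (|-1-2|=3 > 1)], height=3
  node 10: h_left=-1, h_right=3, diff=4 [FAIL (|-1-3|=4 > 1)], height=4
  node 6: h_left=-1, h_right=4, diff=5 [FAIL (|-1-4|=5 > 1)], height=5
  node 5: h_left=-1, h_right=5, diff=6 [FAIL (|-1-5|=6 > 1)], height=6
Node 28 violates the condition: |-1 - 1| = 2 > 1.
Result: Not balanced


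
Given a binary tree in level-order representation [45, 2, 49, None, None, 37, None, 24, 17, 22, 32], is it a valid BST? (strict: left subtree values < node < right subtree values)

Level-order array: [45, 2, 49, None, None, 37, None, 24, 17, 22, 32]
Validate using subtree bounds (lo, hi): at each node, require lo < value < hi,
then recurse left with hi=value and right with lo=value.
Preorder trace (stopping at first violation):
  at node 45 with bounds (-inf, +inf): OK
  at node 2 with bounds (-inf, 45): OK
  at node 49 with bounds (45, +inf): OK
  at node 37 with bounds (45, 49): VIOLATION
Node 37 violates its bound: not (45 < 37 < 49).
Result: Not a valid BST


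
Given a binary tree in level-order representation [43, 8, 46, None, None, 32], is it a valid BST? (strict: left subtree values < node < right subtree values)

Level-order array: [43, 8, 46, None, None, 32]
Validate using subtree bounds (lo, hi): at each node, require lo < value < hi,
then recurse left with hi=value and right with lo=value.
Preorder trace (stopping at first violation):
  at node 43 with bounds (-inf, +inf): OK
  at node 8 with bounds (-inf, 43): OK
  at node 46 with bounds (43, +inf): OK
  at node 32 with bounds (43, 46): VIOLATION
Node 32 violates its bound: not (43 < 32 < 46).
Result: Not a valid BST


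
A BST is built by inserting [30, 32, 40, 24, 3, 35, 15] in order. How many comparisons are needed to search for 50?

Search path for 50: 30 -> 32 -> 40
Found: False
Comparisons: 3


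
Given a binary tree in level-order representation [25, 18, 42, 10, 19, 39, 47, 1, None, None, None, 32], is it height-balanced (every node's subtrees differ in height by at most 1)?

Tree (level-order array): [25, 18, 42, 10, 19, 39, 47, 1, None, None, None, 32]
Definition: a tree is height-balanced if, at every node, |h(left) - h(right)| <= 1 (empty subtree has height -1).
Bottom-up per-node check:
  node 1: h_left=-1, h_right=-1, diff=0 [OK], height=0
  node 10: h_left=0, h_right=-1, diff=1 [OK], height=1
  node 19: h_left=-1, h_right=-1, diff=0 [OK], height=0
  node 18: h_left=1, h_right=0, diff=1 [OK], height=2
  node 32: h_left=-1, h_right=-1, diff=0 [OK], height=0
  node 39: h_left=0, h_right=-1, diff=1 [OK], height=1
  node 47: h_left=-1, h_right=-1, diff=0 [OK], height=0
  node 42: h_left=1, h_right=0, diff=1 [OK], height=2
  node 25: h_left=2, h_right=2, diff=0 [OK], height=3
All nodes satisfy the balance condition.
Result: Balanced


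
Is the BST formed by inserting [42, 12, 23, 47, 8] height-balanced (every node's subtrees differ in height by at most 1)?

Tree (level-order array): [42, 12, 47, 8, 23]
Definition: a tree is height-balanced if, at every node, |h(left) - h(right)| <= 1 (empty subtree has height -1).
Bottom-up per-node check:
  node 8: h_left=-1, h_right=-1, diff=0 [OK], height=0
  node 23: h_left=-1, h_right=-1, diff=0 [OK], height=0
  node 12: h_left=0, h_right=0, diff=0 [OK], height=1
  node 47: h_left=-1, h_right=-1, diff=0 [OK], height=0
  node 42: h_left=1, h_right=0, diff=1 [OK], height=2
All nodes satisfy the balance condition.
Result: Balanced


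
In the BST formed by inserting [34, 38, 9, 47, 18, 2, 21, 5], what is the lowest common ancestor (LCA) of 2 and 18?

Tree insertion order: [34, 38, 9, 47, 18, 2, 21, 5]
Tree (level-order array): [34, 9, 38, 2, 18, None, 47, None, 5, None, 21]
In a BST, the LCA of p=2, q=18 is the first node v on the
root-to-leaf path with p <= v <= q (go left if both < v, right if both > v).
Walk from root:
  at 34: both 2 and 18 < 34, go left
  at 9: 2 <= 9 <= 18, this is the LCA
LCA = 9


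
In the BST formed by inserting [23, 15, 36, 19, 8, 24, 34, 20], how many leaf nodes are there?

Tree built from: [23, 15, 36, 19, 8, 24, 34, 20]
Tree (level-order array): [23, 15, 36, 8, 19, 24, None, None, None, None, 20, None, 34]
Rule: A leaf has 0 children.
Per-node child counts:
  node 23: 2 child(ren)
  node 15: 2 child(ren)
  node 8: 0 child(ren)
  node 19: 1 child(ren)
  node 20: 0 child(ren)
  node 36: 1 child(ren)
  node 24: 1 child(ren)
  node 34: 0 child(ren)
Matching nodes: [8, 20, 34]
Count of leaf nodes: 3


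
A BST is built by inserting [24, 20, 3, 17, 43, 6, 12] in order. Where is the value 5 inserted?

Starting tree (level order): [24, 20, 43, 3, None, None, None, None, 17, 6, None, None, 12]
Insertion path: 24 -> 20 -> 3 -> 17 -> 6
Result: insert 5 as left child of 6
Final tree (level order): [24, 20, 43, 3, None, None, None, None, 17, 6, None, 5, 12]


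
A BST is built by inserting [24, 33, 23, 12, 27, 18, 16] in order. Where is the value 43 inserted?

Starting tree (level order): [24, 23, 33, 12, None, 27, None, None, 18, None, None, 16]
Insertion path: 24 -> 33
Result: insert 43 as right child of 33
Final tree (level order): [24, 23, 33, 12, None, 27, 43, None, 18, None, None, None, None, 16]


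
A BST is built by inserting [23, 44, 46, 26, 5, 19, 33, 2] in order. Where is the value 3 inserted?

Starting tree (level order): [23, 5, 44, 2, 19, 26, 46, None, None, None, None, None, 33]
Insertion path: 23 -> 5 -> 2
Result: insert 3 as right child of 2
Final tree (level order): [23, 5, 44, 2, 19, 26, 46, None, 3, None, None, None, 33]


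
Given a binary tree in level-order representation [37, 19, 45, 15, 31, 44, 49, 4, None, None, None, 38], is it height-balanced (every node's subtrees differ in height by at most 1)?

Tree (level-order array): [37, 19, 45, 15, 31, 44, 49, 4, None, None, None, 38]
Definition: a tree is height-balanced if, at every node, |h(left) - h(right)| <= 1 (empty subtree has height -1).
Bottom-up per-node check:
  node 4: h_left=-1, h_right=-1, diff=0 [OK], height=0
  node 15: h_left=0, h_right=-1, diff=1 [OK], height=1
  node 31: h_left=-1, h_right=-1, diff=0 [OK], height=0
  node 19: h_left=1, h_right=0, diff=1 [OK], height=2
  node 38: h_left=-1, h_right=-1, diff=0 [OK], height=0
  node 44: h_left=0, h_right=-1, diff=1 [OK], height=1
  node 49: h_left=-1, h_right=-1, diff=0 [OK], height=0
  node 45: h_left=1, h_right=0, diff=1 [OK], height=2
  node 37: h_left=2, h_right=2, diff=0 [OK], height=3
All nodes satisfy the balance condition.
Result: Balanced


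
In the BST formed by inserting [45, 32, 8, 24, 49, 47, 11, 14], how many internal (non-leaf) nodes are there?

Tree built from: [45, 32, 8, 24, 49, 47, 11, 14]
Tree (level-order array): [45, 32, 49, 8, None, 47, None, None, 24, None, None, 11, None, None, 14]
Rule: An internal node has at least one child.
Per-node child counts:
  node 45: 2 child(ren)
  node 32: 1 child(ren)
  node 8: 1 child(ren)
  node 24: 1 child(ren)
  node 11: 1 child(ren)
  node 14: 0 child(ren)
  node 49: 1 child(ren)
  node 47: 0 child(ren)
Matching nodes: [45, 32, 8, 24, 11, 49]
Count of internal (non-leaf) nodes: 6


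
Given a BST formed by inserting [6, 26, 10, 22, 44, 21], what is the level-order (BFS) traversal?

Tree insertion order: [6, 26, 10, 22, 44, 21]
Tree (level-order array): [6, None, 26, 10, 44, None, 22, None, None, 21]
BFS from the root, enqueuing left then right child of each popped node:
  queue [6] -> pop 6, enqueue [26], visited so far: [6]
  queue [26] -> pop 26, enqueue [10, 44], visited so far: [6, 26]
  queue [10, 44] -> pop 10, enqueue [22], visited so far: [6, 26, 10]
  queue [44, 22] -> pop 44, enqueue [none], visited so far: [6, 26, 10, 44]
  queue [22] -> pop 22, enqueue [21], visited so far: [6, 26, 10, 44, 22]
  queue [21] -> pop 21, enqueue [none], visited so far: [6, 26, 10, 44, 22, 21]
Result: [6, 26, 10, 44, 22, 21]


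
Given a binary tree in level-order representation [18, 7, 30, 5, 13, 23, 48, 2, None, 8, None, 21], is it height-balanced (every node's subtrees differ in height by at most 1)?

Tree (level-order array): [18, 7, 30, 5, 13, 23, 48, 2, None, 8, None, 21]
Definition: a tree is height-balanced if, at every node, |h(left) - h(right)| <= 1 (empty subtree has height -1).
Bottom-up per-node check:
  node 2: h_left=-1, h_right=-1, diff=0 [OK], height=0
  node 5: h_left=0, h_right=-1, diff=1 [OK], height=1
  node 8: h_left=-1, h_right=-1, diff=0 [OK], height=0
  node 13: h_left=0, h_right=-1, diff=1 [OK], height=1
  node 7: h_left=1, h_right=1, diff=0 [OK], height=2
  node 21: h_left=-1, h_right=-1, diff=0 [OK], height=0
  node 23: h_left=0, h_right=-1, diff=1 [OK], height=1
  node 48: h_left=-1, h_right=-1, diff=0 [OK], height=0
  node 30: h_left=1, h_right=0, diff=1 [OK], height=2
  node 18: h_left=2, h_right=2, diff=0 [OK], height=3
All nodes satisfy the balance condition.
Result: Balanced


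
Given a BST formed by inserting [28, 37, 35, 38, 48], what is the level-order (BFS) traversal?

Tree insertion order: [28, 37, 35, 38, 48]
Tree (level-order array): [28, None, 37, 35, 38, None, None, None, 48]
BFS from the root, enqueuing left then right child of each popped node:
  queue [28] -> pop 28, enqueue [37], visited so far: [28]
  queue [37] -> pop 37, enqueue [35, 38], visited so far: [28, 37]
  queue [35, 38] -> pop 35, enqueue [none], visited so far: [28, 37, 35]
  queue [38] -> pop 38, enqueue [48], visited so far: [28, 37, 35, 38]
  queue [48] -> pop 48, enqueue [none], visited so far: [28, 37, 35, 38, 48]
Result: [28, 37, 35, 38, 48]


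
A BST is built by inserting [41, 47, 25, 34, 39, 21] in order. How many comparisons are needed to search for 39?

Search path for 39: 41 -> 25 -> 34 -> 39
Found: True
Comparisons: 4


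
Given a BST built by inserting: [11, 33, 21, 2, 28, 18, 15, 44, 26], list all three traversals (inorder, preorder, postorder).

Tree insertion order: [11, 33, 21, 2, 28, 18, 15, 44, 26]
Tree (level-order array): [11, 2, 33, None, None, 21, 44, 18, 28, None, None, 15, None, 26]
Inorder (L, root, R): [2, 11, 15, 18, 21, 26, 28, 33, 44]
Preorder (root, L, R): [11, 2, 33, 21, 18, 15, 28, 26, 44]
Postorder (L, R, root): [2, 15, 18, 26, 28, 21, 44, 33, 11]


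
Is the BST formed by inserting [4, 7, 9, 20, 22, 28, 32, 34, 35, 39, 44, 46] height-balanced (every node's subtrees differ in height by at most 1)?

Tree (level-order array): [4, None, 7, None, 9, None, 20, None, 22, None, 28, None, 32, None, 34, None, 35, None, 39, None, 44, None, 46]
Definition: a tree is height-balanced if, at every node, |h(left) - h(right)| <= 1 (empty subtree has height -1).
Bottom-up per-node check:
  node 46: h_left=-1, h_right=-1, diff=0 [OK], height=0
  node 44: h_left=-1, h_right=0, diff=1 [OK], height=1
  node 39: h_left=-1, h_right=1, diff=2 [FAIL (|-1-1|=2 > 1)], height=2
  node 35: h_left=-1, h_right=2, diff=3 [FAIL (|-1-2|=3 > 1)], height=3
  node 34: h_left=-1, h_right=3, diff=4 [FAIL (|-1-3|=4 > 1)], height=4
  node 32: h_left=-1, h_right=4, diff=5 [FAIL (|-1-4|=5 > 1)], height=5
  node 28: h_left=-1, h_right=5, diff=6 [FAIL (|-1-5|=6 > 1)], height=6
  node 22: h_left=-1, h_right=6, diff=7 [FAIL (|-1-6|=7 > 1)], height=7
  node 20: h_left=-1, h_right=7, diff=8 [FAIL (|-1-7|=8 > 1)], height=8
  node 9: h_left=-1, h_right=8, diff=9 [FAIL (|-1-8|=9 > 1)], height=9
  node 7: h_left=-1, h_right=9, diff=10 [FAIL (|-1-9|=10 > 1)], height=10
  node 4: h_left=-1, h_right=10, diff=11 [FAIL (|-1-10|=11 > 1)], height=11
Node 39 violates the condition: |-1 - 1| = 2 > 1.
Result: Not balanced


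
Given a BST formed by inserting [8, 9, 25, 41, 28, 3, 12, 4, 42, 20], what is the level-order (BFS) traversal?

Tree insertion order: [8, 9, 25, 41, 28, 3, 12, 4, 42, 20]
Tree (level-order array): [8, 3, 9, None, 4, None, 25, None, None, 12, 41, None, 20, 28, 42]
BFS from the root, enqueuing left then right child of each popped node:
  queue [8] -> pop 8, enqueue [3, 9], visited so far: [8]
  queue [3, 9] -> pop 3, enqueue [4], visited so far: [8, 3]
  queue [9, 4] -> pop 9, enqueue [25], visited so far: [8, 3, 9]
  queue [4, 25] -> pop 4, enqueue [none], visited so far: [8, 3, 9, 4]
  queue [25] -> pop 25, enqueue [12, 41], visited so far: [8, 3, 9, 4, 25]
  queue [12, 41] -> pop 12, enqueue [20], visited so far: [8, 3, 9, 4, 25, 12]
  queue [41, 20] -> pop 41, enqueue [28, 42], visited so far: [8, 3, 9, 4, 25, 12, 41]
  queue [20, 28, 42] -> pop 20, enqueue [none], visited so far: [8, 3, 9, 4, 25, 12, 41, 20]
  queue [28, 42] -> pop 28, enqueue [none], visited so far: [8, 3, 9, 4, 25, 12, 41, 20, 28]
  queue [42] -> pop 42, enqueue [none], visited so far: [8, 3, 9, 4, 25, 12, 41, 20, 28, 42]
Result: [8, 3, 9, 4, 25, 12, 41, 20, 28, 42]


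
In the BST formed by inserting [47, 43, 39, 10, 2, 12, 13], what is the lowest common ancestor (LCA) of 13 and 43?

Tree insertion order: [47, 43, 39, 10, 2, 12, 13]
Tree (level-order array): [47, 43, None, 39, None, 10, None, 2, 12, None, None, None, 13]
In a BST, the LCA of p=13, q=43 is the first node v on the
root-to-leaf path with p <= v <= q (go left if both < v, right if both > v).
Walk from root:
  at 47: both 13 and 43 < 47, go left
  at 43: 13 <= 43 <= 43, this is the LCA
LCA = 43


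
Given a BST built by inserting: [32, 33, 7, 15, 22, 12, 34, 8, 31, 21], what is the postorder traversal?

Tree insertion order: [32, 33, 7, 15, 22, 12, 34, 8, 31, 21]
Tree (level-order array): [32, 7, 33, None, 15, None, 34, 12, 22, None, None, 8, None, 21, 31]
Postorder traversal: [8, 12, 21, 31, 22, 15, 7, 34, 33, 32]


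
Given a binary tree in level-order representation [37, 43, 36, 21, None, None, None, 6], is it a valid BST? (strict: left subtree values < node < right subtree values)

Level-order array: [37, 43, 36, 21, None, None, None, 6]
Validate using subtree bounds (lo, hi): at each node, require lo < value < hi,
then recurse left with hi=value and right with lo=value.
Preorder trace (stopping at first violation):
  at node 37 with bounds (-inf, +inf): OK
  at node 43 with bounds (-inf, 37): VIOLATION
Node 43 violates its bound: not (-inf < 43 < 37).
Result: Not a valid BST


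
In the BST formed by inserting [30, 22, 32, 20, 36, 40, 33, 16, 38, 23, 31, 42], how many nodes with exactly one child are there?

Tree built from: [30, 22, 32, 20, 36, 40, 33, 16, 38, 23, 31, 42]
Tree (level-order array): [30, 22, 32, 20, 23, 31, 36, 16, None, None, None, None, None, 33, 40, None, None, None, None, 38, 42]
Rule: These are nodes with exactly 1 non-null child.
Per-node child counts:
  node 30: 2 child(ren)
  node 22: 2 child(ren)
  node 20: 1 child(ren)
  node 16: 0 child(ren)
  node 23: 0 child(ren)
  node 32: 2 child(ren)
  node 31: 0 child(ren)
  node 36: 2 child(ren)
  node 33: 0 child(ren)
  node 40: 2 child(ren)
  node 38: 0 child(ren)
  node 42: 0 child(ren)
Matching nodes: [20]
Count of nodes with exactly one child: 1
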